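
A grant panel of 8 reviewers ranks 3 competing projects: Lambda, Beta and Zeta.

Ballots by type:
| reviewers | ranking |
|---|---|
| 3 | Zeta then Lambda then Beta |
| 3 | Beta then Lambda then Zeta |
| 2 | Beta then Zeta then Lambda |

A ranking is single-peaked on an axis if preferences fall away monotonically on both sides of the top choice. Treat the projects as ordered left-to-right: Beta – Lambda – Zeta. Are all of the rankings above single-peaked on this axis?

Axis positions: Beta=1, Lambda=2, Zeta=3.
Type 1 (peak Zeta at position 3): ranking walks positions 3-2-1, expanding outward from the peak — single-peaked.
Type 2 (peak Beta at position 1): ranking walks positions 1-2-3, expanding outward from the peak — single-peaked.
Type 3: ranking walks positions 1-3-2; Zeta is ranked above Lambda even though Lambda lies between Zeta and the peak Beta on the axis — preferences dip and rise again. Not single-peaked.
Type 3 violates single-peakedness, so the profile is not single-peaked on this axis.

no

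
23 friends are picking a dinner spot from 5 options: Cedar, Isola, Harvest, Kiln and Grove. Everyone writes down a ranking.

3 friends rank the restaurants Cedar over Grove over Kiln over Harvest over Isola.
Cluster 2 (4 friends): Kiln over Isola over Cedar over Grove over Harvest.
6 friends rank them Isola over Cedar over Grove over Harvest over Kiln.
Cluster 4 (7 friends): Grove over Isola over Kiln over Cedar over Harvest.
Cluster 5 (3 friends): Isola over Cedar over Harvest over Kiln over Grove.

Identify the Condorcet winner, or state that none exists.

Head-to-head results (23 friends):
Cedar vs Isola: Cedar preferred on 3 ballots; Isola wins 20–3.
Cedar vs Harvest: 23 to 0, Cedar.
Cedar vs Kiln: Cedar preferred on 3+6+3 = 12 ballots; Cedar wins 12–11.
Cedar vs Grove: 3+4+6+3 = 16 for Cedar, 7 for Grove — Cedar by 16–7.
Isola vs Harvest: 4+6+7+3 = 20 for Isola, 3 for Harvest — Isola by 20–3.
Isola vs Kiln: 16 to 7, Isola.
Isola vs Grove: Isola is ranked higher on 4+6+3 = 13 ballots, Grove on 10. Isola wins 13–10.
Harvest vs Kiln: 9 to 14, Kiln.
Harvest vs Grove: Harvest preferred on 3 ballots; Grove wins 20–3.
Kiln vs Grove: Kiln preferred on 4+3 = 7 ballots; Grove wins 16–7.
Isola defeats every rival head-to-head and is the Condorcet winner.

Isola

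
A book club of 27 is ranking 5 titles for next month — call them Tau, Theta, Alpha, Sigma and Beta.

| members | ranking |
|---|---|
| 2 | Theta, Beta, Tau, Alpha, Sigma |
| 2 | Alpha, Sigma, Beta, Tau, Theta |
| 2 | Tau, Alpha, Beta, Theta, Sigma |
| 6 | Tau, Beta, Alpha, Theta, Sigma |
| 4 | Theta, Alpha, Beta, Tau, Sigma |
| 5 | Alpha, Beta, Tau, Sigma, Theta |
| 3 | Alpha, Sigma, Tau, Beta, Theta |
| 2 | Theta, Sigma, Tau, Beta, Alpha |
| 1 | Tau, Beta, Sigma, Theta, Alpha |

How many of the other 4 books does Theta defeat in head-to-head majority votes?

1

Theta against each rival (27 members):
Theta vs Tau: Tau, 19–8.
Theta vs Alpha: Alpha wins 18–9.
Theta vs Sigma: Theta, 16–11.
Theta vs Beta: 8 to 19, Beta.
Theta beats Sigma; loses to Tau, Alpha, Beta — 1 pairwise win.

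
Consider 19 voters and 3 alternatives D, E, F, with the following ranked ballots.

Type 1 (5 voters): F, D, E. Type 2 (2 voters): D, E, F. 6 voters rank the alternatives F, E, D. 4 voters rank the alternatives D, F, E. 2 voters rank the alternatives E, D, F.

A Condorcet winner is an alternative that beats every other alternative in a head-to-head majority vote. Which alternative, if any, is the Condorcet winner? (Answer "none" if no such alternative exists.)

Head-to-head results (19 voters):
D vs E: D preferred on 5+2+4 = 11 ballots; D wins 11–8.
D vs F: 2+4+2 = 8 for D, 11 for F — F by 11–8.
E vs F: 2+2 = 4 for E, 15 for F — F by 15–4.
Only F has no losses; F is the Condorcet winner.

F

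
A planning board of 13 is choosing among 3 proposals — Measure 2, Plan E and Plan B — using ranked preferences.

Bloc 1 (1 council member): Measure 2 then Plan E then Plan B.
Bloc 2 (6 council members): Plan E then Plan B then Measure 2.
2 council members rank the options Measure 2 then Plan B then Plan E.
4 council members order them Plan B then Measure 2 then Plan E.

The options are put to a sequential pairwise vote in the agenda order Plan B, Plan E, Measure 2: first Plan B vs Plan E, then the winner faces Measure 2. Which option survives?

Round 1: Plan B vs Plan E — 6–7, Plan E advances.
Round 2: Plan E vs Measure 2 — 6–7, Measure 2 advances.
The agenda winner is Measure 2.

Measure 2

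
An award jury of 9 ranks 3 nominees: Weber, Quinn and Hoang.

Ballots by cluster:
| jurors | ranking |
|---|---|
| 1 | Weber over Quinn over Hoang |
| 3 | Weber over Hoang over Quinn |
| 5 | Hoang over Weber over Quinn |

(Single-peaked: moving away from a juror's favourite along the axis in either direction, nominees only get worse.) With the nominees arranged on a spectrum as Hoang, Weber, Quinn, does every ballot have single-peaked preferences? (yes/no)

Axis positions: Hoang=1, Weber=2, Quinn=3.
Cluster 1 (peak Weber at position 2): ranking walks positions 2-3-1, expanding outward from the peak — single-peaked.
Cluster 2 (peak Weber at position 2): ranking walks positions 2-1-3, expanding outward from the peak — single-peaked.
Cluster 3 (peak Hoang at position 1): ranking walks positions 1-2-3, expanding outward from the peak — single-peaked.
Every ranking is single-peaked on this axis.

yes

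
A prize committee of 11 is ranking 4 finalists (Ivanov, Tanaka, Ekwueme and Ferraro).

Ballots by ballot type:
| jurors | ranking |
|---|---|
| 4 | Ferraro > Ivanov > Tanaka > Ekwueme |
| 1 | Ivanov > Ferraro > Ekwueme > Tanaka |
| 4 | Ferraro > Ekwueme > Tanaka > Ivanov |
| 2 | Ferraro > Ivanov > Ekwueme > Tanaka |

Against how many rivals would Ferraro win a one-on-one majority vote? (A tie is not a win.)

Ferraro against each rival (11 jurors):
Ferraro vs Ivanov: Ferraro wins 10–1.
Ferraro vs Tanaka: Ferraro is ranked higher on 4+1+4+2 = 11 ballots, Tanaka on 0. Ferraro wins 11–0.
Ferraro vs Ekwueme: 4+1+4+2 = 11 for Ferraro, 0 for Ekwueme — Ferraro by 11–0.
Ferraro beats Ivanov, Tanaka, Ekwueme — 3 pairwise wins.

3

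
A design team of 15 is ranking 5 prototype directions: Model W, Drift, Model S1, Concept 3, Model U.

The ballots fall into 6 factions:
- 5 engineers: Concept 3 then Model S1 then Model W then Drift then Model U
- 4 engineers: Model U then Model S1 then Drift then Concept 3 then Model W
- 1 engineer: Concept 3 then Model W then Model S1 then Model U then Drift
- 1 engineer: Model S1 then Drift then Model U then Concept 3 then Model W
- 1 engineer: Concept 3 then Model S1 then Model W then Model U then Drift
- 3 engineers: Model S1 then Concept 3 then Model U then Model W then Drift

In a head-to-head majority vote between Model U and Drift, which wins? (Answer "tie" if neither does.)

Ballots ranking Model U above Drift: 4 + 1 + 1 + 3 = 9.
Ballots ranking Drift above Model U: 15 − 9 = 6.
Model U wins the head-to-head 9–6.

Model U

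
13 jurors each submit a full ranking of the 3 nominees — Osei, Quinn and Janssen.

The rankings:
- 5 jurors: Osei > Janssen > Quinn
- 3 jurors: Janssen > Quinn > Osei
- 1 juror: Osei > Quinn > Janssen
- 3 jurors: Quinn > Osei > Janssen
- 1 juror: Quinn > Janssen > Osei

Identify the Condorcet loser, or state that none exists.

Pairwise majorities:
Osei vs Quinn: 6 to 7, Quinn.
Osei–Janssen: Osei 9–4.
Quinn–Janssen: Janssen 8–5.
Every nominee wins at least one matchup (Osei beats Janssen; Quinn beats Osei; Janssen beats Quinn), so there is no Condorcet loser.

none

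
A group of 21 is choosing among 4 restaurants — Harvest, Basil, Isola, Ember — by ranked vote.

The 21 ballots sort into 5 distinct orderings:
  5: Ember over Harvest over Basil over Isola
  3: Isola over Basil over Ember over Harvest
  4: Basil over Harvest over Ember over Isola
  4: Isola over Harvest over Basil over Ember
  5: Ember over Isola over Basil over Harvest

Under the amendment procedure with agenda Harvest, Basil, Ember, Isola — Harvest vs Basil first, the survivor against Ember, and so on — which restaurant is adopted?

Isola

Round 1: Harvest vs Basil — 9–12, Basil advances.
Round 2: Basil vs Ember — 11–10, Basil advances.
Round 3: Basil vs Isola — 9–12, Isola advances.
The agenda winner is Isola.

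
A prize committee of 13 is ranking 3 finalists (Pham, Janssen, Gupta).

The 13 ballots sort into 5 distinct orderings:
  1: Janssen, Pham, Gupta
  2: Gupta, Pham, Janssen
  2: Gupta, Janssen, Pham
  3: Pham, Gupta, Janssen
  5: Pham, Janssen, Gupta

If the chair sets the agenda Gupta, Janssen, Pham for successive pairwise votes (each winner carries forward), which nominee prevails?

Pham

Round 1: Gupta vs Janssen — 7–6, Gupta advances.
Round 2: Gupta vs Pham — 4–9, Pham advances.
Pham survives the agenda.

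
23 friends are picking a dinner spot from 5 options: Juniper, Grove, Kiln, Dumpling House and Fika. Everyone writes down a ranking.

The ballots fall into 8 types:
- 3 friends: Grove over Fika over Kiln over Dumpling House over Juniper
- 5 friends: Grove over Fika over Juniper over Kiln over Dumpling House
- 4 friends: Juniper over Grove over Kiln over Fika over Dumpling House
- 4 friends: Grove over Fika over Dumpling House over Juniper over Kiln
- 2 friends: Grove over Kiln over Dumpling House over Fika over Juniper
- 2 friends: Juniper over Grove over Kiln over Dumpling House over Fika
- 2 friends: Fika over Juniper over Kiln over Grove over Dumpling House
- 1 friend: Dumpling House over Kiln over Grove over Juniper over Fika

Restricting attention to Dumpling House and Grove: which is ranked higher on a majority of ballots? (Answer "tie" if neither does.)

Grove

Ballots ranking Dumpling House above Grove: 1.
Ballots ranking Grove above Dumpling House: 23 − 1 = 22.
Grove wins the head-to-head 22–1.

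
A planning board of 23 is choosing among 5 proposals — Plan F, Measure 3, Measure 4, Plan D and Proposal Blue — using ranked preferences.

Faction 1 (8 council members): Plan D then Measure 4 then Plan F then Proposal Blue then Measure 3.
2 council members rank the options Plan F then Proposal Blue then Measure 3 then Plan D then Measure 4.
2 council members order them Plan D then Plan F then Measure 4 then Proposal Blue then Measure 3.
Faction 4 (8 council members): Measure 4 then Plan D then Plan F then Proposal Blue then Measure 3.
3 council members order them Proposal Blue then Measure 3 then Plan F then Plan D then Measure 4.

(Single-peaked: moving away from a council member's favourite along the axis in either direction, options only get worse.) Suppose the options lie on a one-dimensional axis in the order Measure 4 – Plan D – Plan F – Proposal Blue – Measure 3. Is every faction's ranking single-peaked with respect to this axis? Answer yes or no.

Axis positions: Measure 4=1, Plan D=2, Plan F=3, Proposal Blue=4, Measure 3=5.
Faction 1 (peak Plan D at position 2): ranking walks positions 2-1-3-4-5, expanding outward from the peak — single-peaked.
Faction 2 (peak Plan F at position 3): ranking walks positions 3-4-5-2-1, expanding outward from the peak — single-peaked.
Faction 3 (peak Plan D at position 2): ranking walks positions 2-3-1-4-5, expanding outward from the peak — single-peaked.
Faction 4 (peak Measure 4 at position 1): ranking walks positions 1-2-3-4-5, expanding outward from the peak — single-peaked.
Faction 5 (peak Proposal Blue at position 4): ranking walks positions 4-5-3-2-1, expanding outward from the peak — single-peaked.
Every ranking is single-peaked on this axis.

yes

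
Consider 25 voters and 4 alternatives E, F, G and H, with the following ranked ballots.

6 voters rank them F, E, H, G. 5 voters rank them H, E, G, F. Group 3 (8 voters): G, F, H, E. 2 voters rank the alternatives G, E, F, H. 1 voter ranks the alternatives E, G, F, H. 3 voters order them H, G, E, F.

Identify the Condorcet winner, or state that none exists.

none

Pairwise majorities:
E vs F: 11 to 14, F.
E vs G: 12 to 13, G.
E vs H: E preferred on 6+2+1 = 9 ballots; H wins 16–9.
F vs G: 6 to 19, G.
F vs H: F preferred on 6+8+2+1 = 17 ballots; F wins 17–8.
G vs H: 8+2+1 = 11 for G, 14 for H — H by 14–11.
Each alternative drops at least one matchup (E loses to F; F loses to G; G loses to H; H loses to F); the cycle F beats H beats G beats F rules out a Condorcet winner.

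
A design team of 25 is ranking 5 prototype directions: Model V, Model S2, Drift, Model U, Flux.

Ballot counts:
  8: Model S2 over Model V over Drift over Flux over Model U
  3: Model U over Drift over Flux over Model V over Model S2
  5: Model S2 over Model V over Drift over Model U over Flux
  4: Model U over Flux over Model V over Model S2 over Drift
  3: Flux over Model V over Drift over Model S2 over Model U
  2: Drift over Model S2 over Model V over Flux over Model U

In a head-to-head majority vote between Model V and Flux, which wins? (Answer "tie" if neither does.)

Model V

Ballots ranking Model V above Flux: 8 + 5 + 2 = 15.
Ballots ranking Flux above Model V: 25 − 15 = 10.
Model V wins the head-to-head 15–10.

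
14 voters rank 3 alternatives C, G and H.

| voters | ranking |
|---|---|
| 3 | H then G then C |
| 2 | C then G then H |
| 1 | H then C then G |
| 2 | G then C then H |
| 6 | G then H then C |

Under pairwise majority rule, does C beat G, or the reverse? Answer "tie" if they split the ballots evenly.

G

Ballots ranking C above G: 2 + 1 = 3.
Ballots ranking G above C: 14 − 3 = 11.
G wins the head-to-head 11–3.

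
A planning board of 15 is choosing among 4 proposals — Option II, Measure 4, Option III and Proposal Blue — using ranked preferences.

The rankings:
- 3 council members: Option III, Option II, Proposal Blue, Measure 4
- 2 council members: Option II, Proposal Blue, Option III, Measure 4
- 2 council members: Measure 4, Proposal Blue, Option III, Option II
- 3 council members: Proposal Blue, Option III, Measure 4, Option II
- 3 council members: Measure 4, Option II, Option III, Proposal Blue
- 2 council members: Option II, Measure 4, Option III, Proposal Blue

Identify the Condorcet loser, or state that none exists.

none

Head-to-head results (15 council members):
Option II vs Measure 4: Measure 4 wins 8–7.
Option II vs Option III: Option III, 8–7.
Option II vs Proposal Blue: Option II, 10–5.
Measure 4 vs Option III: 7 to 8, Option III.
Measure 4 vs Proposal Blue: Proposal Blue wins 8–7.
Option III vs Proposal Blue: Option III, 8–7.
Every option wins at least one matchup (Option II beats Proposal Blue; Measure 4 beats Option II; Option III beats Option II; Proposal Blue beats Measure 4), so there is no Condorcet loser.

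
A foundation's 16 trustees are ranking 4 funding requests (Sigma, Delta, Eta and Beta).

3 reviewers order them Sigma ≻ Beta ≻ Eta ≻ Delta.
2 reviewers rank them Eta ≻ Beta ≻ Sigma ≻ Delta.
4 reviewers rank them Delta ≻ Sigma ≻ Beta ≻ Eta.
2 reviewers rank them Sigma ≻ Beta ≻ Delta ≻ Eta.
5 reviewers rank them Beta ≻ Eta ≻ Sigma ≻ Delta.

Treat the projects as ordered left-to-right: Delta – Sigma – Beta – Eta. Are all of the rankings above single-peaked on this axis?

Axis positions: Delta=1, Sigma=2, Beta=3, Eta=4.
Ballot type 1 (peak Sigma at position 2): ranking walks positions 2-3-4-1, expanding outward from the peak — single-peaked.
Ballot type 2 (peak Eta at position 4): ranking walks positions 4-3-2-1, expanding outward from the peak — single-peaked.
Ballot type 3 (peak Delta at position 1): ranking walks positions 1-2-3-4, expanding outward from the peak — single-peaked.
Ballot type 4 (peak Sigma at position 2): ranking walks positions 2-3-1-4, expanding outward from the peak — single-peaked.
Ballot type 5 (peak Beta at position 3): ranking walks positions 3-4-2-1, expanding outward from the peak — single-peaked.
Every ranking is single-peaked on this axis.

yes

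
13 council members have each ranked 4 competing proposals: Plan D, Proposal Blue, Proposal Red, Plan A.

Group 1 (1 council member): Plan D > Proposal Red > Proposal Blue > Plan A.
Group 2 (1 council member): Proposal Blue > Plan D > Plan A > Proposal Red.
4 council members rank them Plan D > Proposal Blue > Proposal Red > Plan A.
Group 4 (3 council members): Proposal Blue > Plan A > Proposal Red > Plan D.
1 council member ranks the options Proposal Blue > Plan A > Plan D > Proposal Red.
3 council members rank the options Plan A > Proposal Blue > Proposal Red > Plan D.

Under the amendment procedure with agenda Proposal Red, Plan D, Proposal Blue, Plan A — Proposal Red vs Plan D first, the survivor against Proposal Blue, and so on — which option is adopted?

Proposal Blue

Round 1: Proposal Red vs Plan D — 6–7, Plan D advances.
Round 2: Plan D vs Proposal Blue — 5–8, Proposal Blue advances.
Round 3: Proposal Blue vs Plan A — 10–3, Proposal Blue advances.
Proposal Blue survives the agenda.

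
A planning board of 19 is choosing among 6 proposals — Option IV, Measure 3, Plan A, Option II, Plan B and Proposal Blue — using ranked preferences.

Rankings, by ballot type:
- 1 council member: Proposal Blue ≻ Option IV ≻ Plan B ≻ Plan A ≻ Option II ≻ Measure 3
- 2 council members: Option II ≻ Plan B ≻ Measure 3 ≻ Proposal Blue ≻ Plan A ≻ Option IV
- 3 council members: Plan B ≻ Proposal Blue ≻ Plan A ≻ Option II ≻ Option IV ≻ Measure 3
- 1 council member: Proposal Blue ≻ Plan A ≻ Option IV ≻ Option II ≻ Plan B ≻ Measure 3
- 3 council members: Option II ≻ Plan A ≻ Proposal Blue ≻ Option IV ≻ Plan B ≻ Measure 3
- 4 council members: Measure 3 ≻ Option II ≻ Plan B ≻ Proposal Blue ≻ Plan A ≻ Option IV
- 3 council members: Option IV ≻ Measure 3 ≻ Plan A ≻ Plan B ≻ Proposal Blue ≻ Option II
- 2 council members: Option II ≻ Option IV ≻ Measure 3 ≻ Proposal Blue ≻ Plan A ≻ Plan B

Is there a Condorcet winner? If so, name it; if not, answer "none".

Head-to-head results (19 council members):
Option IV vs Measure 3: 13 to 6, Option IV.
Option IV vs Plan A: Option IV preferred on 1+3+2 = 6 ballots; Plan A wins 13–6.
Option IV vs Option II: 5 to 14, Option II.
Option IV vs Plan B: Option IV is ranked higher on 1+1+3+3+2 = 10 ballots, Plan B on 9. Option IV wins 10–9.
Option IV vs Proposal Blue: 3+2 = 5 for Option IV, 14 for Proposal Blue — Proposal Blue by 14–5.
Measure 3 vs Plan A: 11 to 8, Measure 3.
Measure 3 vs Option II: 7 to 12, Option II.
Measure 3 vs Plan B: Measure 3 preferred on 4+3+2 = 9 ballots; Plan B wins 10–9.
Measure 3 vs Proposal Blue: Measure 3 is ranked higher on 2+4+3+2 = 11 ballots, Proposal Blue on 8. Measure 3 wins 11–8.
Plan A vs Option II: Plan A preferred on 1+3+1+3 = 8 ballots; Option II wins 11–8.
Plan A vs Plan B: 1+3+3+2 = 9 for Plan A, 10 for Plan B — Plan B by 10–9.
Plan A vs Proposal Blue: 6 to 13, Proposal Blue.
Option II vs Plan B: Option II is ranked higher on 2+1+3+4+2 = 12 ballots, Plan B on 7. Option II wins 12–7.
Option II vs Proposal Blue: Option II is ranked higher on 2+3+4+2 = 11 ballots, Proposal Blue on 8. Option II wins 11–8.
Plan B vs Proposal Blue: 2+3+4+3 = 12 for Plan B, 7 for Proposal Blue — Plan B by 12–7.
Option II beats each of Option IV, Measure 3, Plan A, Plan B, Proposal Blue — Option II is the Condorcet winner.

Option II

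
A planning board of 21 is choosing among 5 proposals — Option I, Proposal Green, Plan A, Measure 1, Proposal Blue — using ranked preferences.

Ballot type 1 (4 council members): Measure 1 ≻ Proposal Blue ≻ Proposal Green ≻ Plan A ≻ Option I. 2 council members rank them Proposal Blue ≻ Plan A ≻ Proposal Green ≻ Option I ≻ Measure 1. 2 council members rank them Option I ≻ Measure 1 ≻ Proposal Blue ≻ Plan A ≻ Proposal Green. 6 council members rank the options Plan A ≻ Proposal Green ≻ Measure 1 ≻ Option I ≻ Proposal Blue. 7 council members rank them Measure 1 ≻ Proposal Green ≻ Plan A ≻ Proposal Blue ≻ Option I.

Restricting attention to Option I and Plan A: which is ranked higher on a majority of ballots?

Ballots ranking Option I above Plan A: 2.
Ballots ranking Plan A above Option I: 21 − 2 = 19.
Plan A wins the head-to-head 19–2.

Plan A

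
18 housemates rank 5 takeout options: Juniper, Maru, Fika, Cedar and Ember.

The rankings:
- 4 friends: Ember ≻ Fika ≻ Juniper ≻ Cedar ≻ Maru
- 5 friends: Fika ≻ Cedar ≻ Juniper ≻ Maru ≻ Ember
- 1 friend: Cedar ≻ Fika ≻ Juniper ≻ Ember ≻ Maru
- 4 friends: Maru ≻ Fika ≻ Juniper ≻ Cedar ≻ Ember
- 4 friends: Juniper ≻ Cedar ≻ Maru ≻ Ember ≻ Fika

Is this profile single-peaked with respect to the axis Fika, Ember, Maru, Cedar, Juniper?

no

Axis positions: Fika=1, Ember=2, Maru=3, Cedar=4, Juniper=5.
Bloc 1: ranking walks positions 2-1-5-4-3; Juniper is ranked above Maru even though Maru lies between Juniper and the peak Ember on the axis — preferences dip and rise again. Not single-peaked.
Bloc 2: ranking walks positions 1-4-5-3-2; Cedar is ranked above Ember even though Ember lies between Cedar and the peak Fika on the axis — preferences dip and rise again. Not single-peaked.
Bloc 3: ranking walks positions 4-1-5-2-3; Fika is ranked above Maru even though Maru lies between Fika and the peak Cedar on the axis — preferences dip and rise again. Not single-peaked.
Bloc 4: ranking walks positions 3-1-5-4-2; Fika is ranked above Ember even though Ember lies between Fika and the peak Maru on the axis — preferences dip and rise again. Not single-peaked.
Bloc 5 (peak Juniper at position 5): ranking walks positions 5-4-3-2-1, expanding outward from the peak — single-peaked.
Bloc 1 violates single-peakedness, so the profile is not single-peaked on this axis.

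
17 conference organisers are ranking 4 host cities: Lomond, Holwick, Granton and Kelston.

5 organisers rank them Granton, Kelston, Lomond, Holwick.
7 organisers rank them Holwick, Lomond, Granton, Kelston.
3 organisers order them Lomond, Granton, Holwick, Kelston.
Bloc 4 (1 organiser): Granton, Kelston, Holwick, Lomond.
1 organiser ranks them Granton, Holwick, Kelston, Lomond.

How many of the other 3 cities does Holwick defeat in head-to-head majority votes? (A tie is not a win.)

Holwick against each rival (17 organisers):
Holwick vs Lomond: 9 to 8, Holwick.
Holwick vs Granton: Holwick is ranked higher on 7 ballots, Granton on 10. Granton wins 10–7.
Holwick vs Kelston: 7+3+1 = 11 for Holwick, 6 for Kelston — Holwick by 11–6.
Holwick beats Lomond, Kelston; loses to Granton — 2 pairwise wins.

2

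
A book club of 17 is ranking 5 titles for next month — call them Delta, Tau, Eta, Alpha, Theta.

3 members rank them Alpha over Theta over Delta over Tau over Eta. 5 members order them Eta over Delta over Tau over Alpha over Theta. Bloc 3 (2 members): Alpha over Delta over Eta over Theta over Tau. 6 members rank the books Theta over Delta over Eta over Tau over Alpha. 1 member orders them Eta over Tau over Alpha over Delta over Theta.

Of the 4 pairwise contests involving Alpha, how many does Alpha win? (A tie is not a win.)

1

Alpha against each rival (17 members):
Alpha–Delta: Delta 11–6.
Alpha vs Tau: Tau wins 12–5.
Alpha–Eta: Eta 12–5.
Alpha vs Theta: Alpha is ranked higher on 3+5+2+1 = 11 ballots, Theta on 6. Alpha wins 11–6.
Alpha beats Theta; loses to Delta, Tau, Eta — 1 pairwise win.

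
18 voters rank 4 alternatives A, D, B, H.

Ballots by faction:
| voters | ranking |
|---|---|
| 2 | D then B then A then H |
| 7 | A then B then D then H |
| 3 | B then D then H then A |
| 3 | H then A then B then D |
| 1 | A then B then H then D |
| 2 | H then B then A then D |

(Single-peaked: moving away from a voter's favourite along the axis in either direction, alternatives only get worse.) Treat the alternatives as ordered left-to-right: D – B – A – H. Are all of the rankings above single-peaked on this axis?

no

Axis positions: D=1, B=2, A=3, H=4.
Faction 1 (peak D at position 1): ranking walks positions 1-2-3-4, expanding outward from the peak — single-peaked.
Faction 2 (peak A at position 3): ranking walks positions 3-2-1-4, expanding outward from the peak — single-peaked.
Faction 3: ranking walks positions 2-1-4-3; H is ranked above A even though A lies between H and the peak B on the axis — preferences dip and rise again. Not single-peaked.
Faction 4 (peak H at position 4): ranking walks positions 4-3-2-1, expanding outward from the peak — single-peaked.
Faction 5 (peak A at position 3): ranking walks positions 3-2-4-1, expanding outward from the peak — single-peaked.
Faction 6: ranking walks positions 4-2-3-1; B is ranked above A even though A lies between B and the peak H on the axis — preferences dip and rise again. Not single-peaked.
Faction 3 violates single-peakedness, so the profile is not single-peaked on this axis.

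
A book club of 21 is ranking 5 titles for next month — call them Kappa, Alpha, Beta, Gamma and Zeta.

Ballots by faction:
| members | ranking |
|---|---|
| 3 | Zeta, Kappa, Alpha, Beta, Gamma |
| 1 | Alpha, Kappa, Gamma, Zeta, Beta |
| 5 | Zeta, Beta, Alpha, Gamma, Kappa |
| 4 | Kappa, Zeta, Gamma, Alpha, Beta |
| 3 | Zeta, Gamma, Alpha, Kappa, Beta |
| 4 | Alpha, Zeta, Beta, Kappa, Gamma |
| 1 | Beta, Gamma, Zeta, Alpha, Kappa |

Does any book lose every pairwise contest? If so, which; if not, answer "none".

Gamma

Head-to-head results (21 members):
Kappa–Alpha: Alpha 14–7.
Kappa vs Beta: Kappa is ranked higher on 3+1+4+3 = 11 ballots, Beta on 10. Kappa wins 11–10.
Kappa vs Gamma: Kappa preferred on 3+1+4+4 = 12 ballots; Kappa wins 12–9.
Kappa vs Zeta: Zeta, 16–5.
Alpha vs Beta: Alpha wins 15–6.
Alpha–Gamma: Alpha 13–8.
Alpha vs Zeta: 1+4 = 5 for Alpha, 16 for Zeta — Zeta by 16–5.
Beta vs Gamma: Beta preferred on 3+5+4+1 = 13 ballots; Beta wins 13–8.
Beta vs Zeta: 1 for Beta, 20 for Zeta — Zeta by 20–1.
Gamma–Zeta: Zeta 19–2.
Gamma loses to every other book — it is the Condorcet loser.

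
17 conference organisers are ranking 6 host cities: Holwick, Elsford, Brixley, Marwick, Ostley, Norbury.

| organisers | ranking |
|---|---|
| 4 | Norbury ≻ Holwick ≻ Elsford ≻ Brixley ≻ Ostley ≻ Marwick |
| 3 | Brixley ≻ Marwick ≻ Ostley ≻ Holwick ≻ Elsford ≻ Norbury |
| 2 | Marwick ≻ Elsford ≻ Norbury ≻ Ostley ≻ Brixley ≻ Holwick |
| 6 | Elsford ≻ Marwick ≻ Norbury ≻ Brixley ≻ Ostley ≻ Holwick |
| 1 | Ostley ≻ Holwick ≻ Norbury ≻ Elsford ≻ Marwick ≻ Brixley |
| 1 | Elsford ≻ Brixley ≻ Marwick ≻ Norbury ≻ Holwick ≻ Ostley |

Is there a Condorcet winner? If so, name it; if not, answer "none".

Head-to-head results (17 organisers):
Holwick–Elsford: Elsford 9–8.
Holwick vs Brixley: Brixley, 12–5.
Holwick vs Marwick: Holwick preferred on 4+1 = 5 ballots; Marwick wins 12–5.
Holwick vs Ostley: Ostley, 12–5.
Holwick vs Norbury: Holwick is ranked higher on 3+1 = 4 ballots, Norbury on 13. Norbury wins 13–4.
Elsford vs Brixley: Elsford preferred on 4+2+6+1+1 = 14 ballots; Elsford wins 14–3.
Elsford vs Marwick: 4+6+1+1 = 12 for Elsford, 5 for Marwick — Elsford by 12–5.
Elsford vs Ostley: Elsford, 13–4.
Elsford vs Norbury: Elsford is ranked higher on 3+2+6+1 = 12 ballots, Norbury on 5. Elsford wins 12–5.
Brixley vs Marwick: Brixley is ranked higher on 4+3+1 = 8 ballots, Marwick on 9. Marwick wins 9–8.
Brixley–Ostley: Brixley 14–3.
Brixley–Norbury: Norbury 13–4.
Marwick vs Ostley: Marwick wins 12–5.
Marwick vs Norbury: Marwick, 12–5.
Ostley vs Norbury: Norbury, 13–4.
Elsford defeats every rival head-to-head and is the Condorcet winner.

Elsford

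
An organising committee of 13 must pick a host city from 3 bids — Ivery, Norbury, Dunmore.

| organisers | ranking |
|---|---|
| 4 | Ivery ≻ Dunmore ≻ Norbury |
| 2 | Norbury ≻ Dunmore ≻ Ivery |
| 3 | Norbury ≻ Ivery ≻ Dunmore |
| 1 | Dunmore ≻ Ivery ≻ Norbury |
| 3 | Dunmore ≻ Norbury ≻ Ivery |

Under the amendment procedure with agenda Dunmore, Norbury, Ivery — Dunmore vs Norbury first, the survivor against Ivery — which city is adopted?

Ivery

Round 1: Dunmore vs Norbury — 8–5, Dunmore advances.
Round 2: Dunmore vs Ivery — 6–7, Ivery advances.
Ivery survives the agenda.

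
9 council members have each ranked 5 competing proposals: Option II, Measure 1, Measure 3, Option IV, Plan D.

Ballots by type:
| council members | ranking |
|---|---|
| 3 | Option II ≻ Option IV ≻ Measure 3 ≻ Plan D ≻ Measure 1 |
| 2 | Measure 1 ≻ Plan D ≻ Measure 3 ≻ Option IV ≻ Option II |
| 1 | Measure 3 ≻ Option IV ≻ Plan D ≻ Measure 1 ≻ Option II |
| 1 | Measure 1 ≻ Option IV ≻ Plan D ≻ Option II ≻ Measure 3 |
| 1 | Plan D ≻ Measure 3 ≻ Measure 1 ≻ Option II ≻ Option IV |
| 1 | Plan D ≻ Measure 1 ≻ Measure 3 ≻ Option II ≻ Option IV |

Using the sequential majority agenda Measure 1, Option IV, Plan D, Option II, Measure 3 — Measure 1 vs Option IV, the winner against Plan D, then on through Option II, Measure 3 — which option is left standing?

Round 1: Measure 1 vs Option IV — 5–4, Measure 1 advances.
Round 2: Measure 1 vs Plan D — 3–6, Plan D advances.
Round 3: Plan D vs Option II — 6–3, Plan D advances.
Round 4: Plan D vs Measure 3 — 5–4, Plan D advances.
The agenda winner is Plan D.

Plan D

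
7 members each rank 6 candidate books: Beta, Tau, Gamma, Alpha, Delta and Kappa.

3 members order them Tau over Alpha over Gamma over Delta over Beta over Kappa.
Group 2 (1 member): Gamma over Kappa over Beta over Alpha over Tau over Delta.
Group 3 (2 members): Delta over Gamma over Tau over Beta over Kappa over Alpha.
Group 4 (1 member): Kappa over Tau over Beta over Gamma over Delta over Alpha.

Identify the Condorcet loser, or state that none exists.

none

Head-to-head results (7 members):
Beta–Tau: Tau 6–1.
Beta vs Gamma: Gamma wins 6–1.
Beta–Alpha: Beta 4–3.
Beta vs Delta: Beta preferred on 1+1 = 2 ballots; Delta wins 5–2.
Beta vs Kappa: 5 to 2, Beta.
Tau vs Gamma: Tau is ranked higher on 3+1 = 4 ballots, Gamma on 3. Tau wins 4–3.
Tau vs Alpha: Tau is ranked higher on 3+2+1 = 6 ballots, Alpha on 1. Tau wins 6–1.
Tau vs Delta: 5 to 2, Tau.
Tau vs Kappa: Tau is ranked higher on 3+2 = 5 ballots, Kappa on 2. Tau wins 5–2.
Gamma vs Alpha: Gamma wins 4–3.
Gamma vs Delta: Gamma wins 5–2.
Gamma vs Kappa: 3+1+2 = 6 for Gamma, 1 for Kappa — Gamma by 6–1.
Alpha–Delta: Alpha 4–3.
Alpha–Kappa: Kappa 4–3.
Delta–Kappa: Delta 5–2.
No book is winless: Beta beats Alpha; Tau beats Beta; Gamma beats Beta; Alpha beats Delta; Delta beats Beta; Kappa beats Alpha. There is no Condorcet loser.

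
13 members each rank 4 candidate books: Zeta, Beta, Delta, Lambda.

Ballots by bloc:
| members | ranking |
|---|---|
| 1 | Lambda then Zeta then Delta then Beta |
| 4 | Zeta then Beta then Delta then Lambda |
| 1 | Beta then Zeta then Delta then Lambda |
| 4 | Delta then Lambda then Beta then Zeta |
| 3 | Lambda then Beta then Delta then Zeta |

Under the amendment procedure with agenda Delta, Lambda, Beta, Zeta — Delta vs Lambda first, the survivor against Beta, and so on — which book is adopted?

Beta

Round 1: Delta vs Lambda — 9–4, Delta advances.
Round 2: Delta vs Beta — 5–8, Beta advances.
Round 3: Beta vs Zeta — 8–5, Beta advances.
Beta survives the agenda.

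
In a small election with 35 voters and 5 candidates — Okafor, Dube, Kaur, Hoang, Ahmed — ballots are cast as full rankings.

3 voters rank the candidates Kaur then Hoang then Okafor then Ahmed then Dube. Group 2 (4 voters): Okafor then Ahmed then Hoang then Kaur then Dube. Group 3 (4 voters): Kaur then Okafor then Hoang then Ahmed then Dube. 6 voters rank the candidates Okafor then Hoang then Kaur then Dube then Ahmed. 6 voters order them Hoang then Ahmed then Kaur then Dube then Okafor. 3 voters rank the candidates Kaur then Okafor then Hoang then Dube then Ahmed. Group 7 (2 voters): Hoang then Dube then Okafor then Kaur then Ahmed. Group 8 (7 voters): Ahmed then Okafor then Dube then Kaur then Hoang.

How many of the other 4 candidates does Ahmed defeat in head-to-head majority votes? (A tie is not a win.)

1

Ahmed against each rival (35 voters):
Ahmed–Okafor: Okafor 22–13.
Ahmed vs Dube: Ahmed is ranked higher on 3+4+4+6+7 = 24 ballots, Dube on 11. Ahmed wins 24–11.
Ahmed vs Kaur: 4+6+7 = 17 for Ahmed, 18 for Kaur — Kaur by 18–17.
Ahmed vs Hoang: Ahmed is ranked higher on 4+7 = 11 ballots, Hoang on 24. Hoang wins 24–11.
Ahmed beats Dube; loses to Okafor, Kaur, Hoang — 1 pairwise win.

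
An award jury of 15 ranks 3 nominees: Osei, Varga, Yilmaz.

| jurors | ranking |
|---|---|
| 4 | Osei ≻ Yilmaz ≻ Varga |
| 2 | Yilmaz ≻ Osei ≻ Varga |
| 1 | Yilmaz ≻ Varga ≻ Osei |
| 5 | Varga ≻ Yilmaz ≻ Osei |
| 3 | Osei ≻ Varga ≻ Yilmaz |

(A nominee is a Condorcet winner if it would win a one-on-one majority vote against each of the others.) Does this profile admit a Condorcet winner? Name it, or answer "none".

Check each pair by majority over 15 ballots:
Osei vs Varga: Osei, 9–6.
Osei vs Yilmaz: Yilmaz wins 8–7.
Varga vs Yilmaz: Varga wins 8–7.
Every nominee loses at least once (Osei loses to Yilmaz; Varga loses to Osei; Yilmaz loses to Varga). The majority relation contains the cycle Osei → Varga → Yilmaz → Osei, so there is no Condorcet winner.

none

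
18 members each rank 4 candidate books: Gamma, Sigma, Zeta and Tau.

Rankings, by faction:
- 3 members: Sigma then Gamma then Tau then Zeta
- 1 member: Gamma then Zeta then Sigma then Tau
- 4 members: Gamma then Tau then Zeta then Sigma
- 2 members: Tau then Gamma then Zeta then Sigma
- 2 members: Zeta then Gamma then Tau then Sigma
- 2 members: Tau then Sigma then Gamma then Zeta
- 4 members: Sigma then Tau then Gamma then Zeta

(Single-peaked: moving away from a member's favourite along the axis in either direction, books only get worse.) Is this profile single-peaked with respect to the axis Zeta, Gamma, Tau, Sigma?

no

Axis positions: Zeta=1, Gamma=2, Tau=3, Sigma=4.
Faction 1: ranking walks positions 4-2-3-1; Gamma is ranked above Tau even though Tau lies between Gamma and the peak Sigma on the axis — preferences dip and rise again. Not single-peaked.
Faction 2: ranking walks positions 2-1-4-3; Sigma is ranked above Tau even though Tau lies between Sigma and the peak Gamma on the axis — preferences dip and rise again. Not single-peaked.
Faction 3 (peak Gamma at position 2): ranking walks positions 2-3-1-4, expanding outward from the peak — single-peaked.
Faction 4 (peak Tau at position 3): ranking walks positions 3-2-1-4, expanding outward from the peak — single-peaked.
Faction 5 (peak Zeta at position 1): ranking walks positions 1-2-3-4, expanding outward from the peak — single-peaked.
Faction 6 (peak Tau at position 3): ranking walks positions 3-4-2-1, expanding outward from the peak — single-peaked.
Faction 7 (peak Sigma at position 4): ranking walks positions 4-3-2-1, expanding outward from the peak — single-peaked.
Faction 1 violates single-peakedness, so the profile is not single-peaked on this axis.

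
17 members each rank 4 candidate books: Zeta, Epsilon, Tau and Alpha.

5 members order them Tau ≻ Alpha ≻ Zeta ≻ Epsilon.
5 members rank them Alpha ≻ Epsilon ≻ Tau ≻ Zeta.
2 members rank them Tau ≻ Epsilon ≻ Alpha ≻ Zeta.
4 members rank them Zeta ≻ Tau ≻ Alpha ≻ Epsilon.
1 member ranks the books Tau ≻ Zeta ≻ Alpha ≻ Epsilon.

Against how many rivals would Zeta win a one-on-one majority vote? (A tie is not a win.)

1

Zeta against each rival (17 members):
Zeta vs Epsilon: Zeta is ranked higher on 5+4+1 = 10 ballots, Epsilon on 7. Zeta wins 10–7.
Zeta vs Tau: 4 for Zeta, 13 for Tau — Tau by 13–4.
Zeta–Alpha: Alpha 12–5.
Zeta beats Epsilon; loses to Tau, Alpha — 1 pairwise win.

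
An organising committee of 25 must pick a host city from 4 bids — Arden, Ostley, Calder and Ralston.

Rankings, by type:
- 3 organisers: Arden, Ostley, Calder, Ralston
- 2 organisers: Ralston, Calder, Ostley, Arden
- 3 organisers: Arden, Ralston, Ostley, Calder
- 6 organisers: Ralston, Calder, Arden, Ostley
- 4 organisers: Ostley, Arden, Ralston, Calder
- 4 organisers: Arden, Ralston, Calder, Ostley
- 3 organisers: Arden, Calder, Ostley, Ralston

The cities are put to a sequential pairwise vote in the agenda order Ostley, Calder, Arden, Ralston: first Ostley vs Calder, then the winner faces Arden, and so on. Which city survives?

Arden

Round 1: Ostley vs Calder — 10–15, Calder advances.
Round 2: Calder vs Arden — 8–17, Arden advances.
Round 3: Arden vs Ralston — 17–8, Arden advances.
Arden survives the agenda.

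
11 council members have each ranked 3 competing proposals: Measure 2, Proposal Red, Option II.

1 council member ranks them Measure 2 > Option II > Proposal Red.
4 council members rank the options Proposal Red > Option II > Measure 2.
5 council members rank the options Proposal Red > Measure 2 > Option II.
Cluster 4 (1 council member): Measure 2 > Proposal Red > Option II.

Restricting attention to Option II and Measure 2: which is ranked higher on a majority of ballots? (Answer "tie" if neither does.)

Measure 2

Ballots ranking Option II above Measure 2: 4.
Ballots ranking Measure 2 above Option II: 11 − 4 = 7.
Measure 2 wins the head-to-head 7–4.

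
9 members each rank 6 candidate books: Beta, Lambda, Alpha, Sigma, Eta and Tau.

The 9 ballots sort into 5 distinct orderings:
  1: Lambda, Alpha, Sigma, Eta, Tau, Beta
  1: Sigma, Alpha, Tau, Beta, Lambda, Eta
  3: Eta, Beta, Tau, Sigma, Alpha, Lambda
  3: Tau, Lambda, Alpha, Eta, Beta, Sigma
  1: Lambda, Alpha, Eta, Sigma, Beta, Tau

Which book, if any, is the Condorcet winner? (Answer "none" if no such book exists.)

none

Check each pair by majority over 9 ballots:
Beta vs Lambda: Lambda, 5–4.
Beta–Alpha: Alpha 6–3.
Beta vs Sigma: Beta, 6–3.
Beta vs Eta: Eta, 8–1.
Beta–Tau: Tau 5–4.
Lambda vs Alpha: Lambda wins 5–4.
Lambda vs Sigma: Lambda wins 5–4.
Lambda–Eta: Lambda 6–3.
Lambda vs Tau: Tau wins 7–2.
Alpha vs Sigma: Alpha wins 5–4.
Alpha vs Eta: Alpha, 6–3.
Alpha vs Tau: Tau wins 6–3.
Sigma vs Eta: Eta wins 7–2.
Sigma–Tau: Tau 6–3.
Eta vs Tau: Eta wins 5–4.
No book is unbeaten: Beta loses to Lambda; Lambda loses to Tau; Alpha loses to Lambda; Sigma loses to Beta; Eta loses to Lambda; Tau loses to Eta. In particular Lambda beats Eta beats Tau beats Lambda is a majority cycle — no Condorcet winner exists.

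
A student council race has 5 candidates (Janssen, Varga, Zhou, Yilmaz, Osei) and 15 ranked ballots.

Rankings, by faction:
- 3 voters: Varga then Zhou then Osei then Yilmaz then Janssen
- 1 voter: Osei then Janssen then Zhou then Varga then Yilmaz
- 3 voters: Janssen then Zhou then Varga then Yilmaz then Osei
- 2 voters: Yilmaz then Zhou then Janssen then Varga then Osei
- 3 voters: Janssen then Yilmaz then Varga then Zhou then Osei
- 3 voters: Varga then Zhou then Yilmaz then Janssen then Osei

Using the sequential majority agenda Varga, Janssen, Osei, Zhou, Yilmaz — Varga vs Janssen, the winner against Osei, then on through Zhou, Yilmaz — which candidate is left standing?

Round 1: Varga vs Janssen — 6–9, Janssen advances.
Round 2: Janssen vs Osei — 11–4, Janssen advances.
Round 3: Janssen vs Zhou — 7–8, Zhou advances.
Round 4: Zhou vs Yilmaz — 10–5, Zhou advances.
Zhou survives the agenda.

Zhou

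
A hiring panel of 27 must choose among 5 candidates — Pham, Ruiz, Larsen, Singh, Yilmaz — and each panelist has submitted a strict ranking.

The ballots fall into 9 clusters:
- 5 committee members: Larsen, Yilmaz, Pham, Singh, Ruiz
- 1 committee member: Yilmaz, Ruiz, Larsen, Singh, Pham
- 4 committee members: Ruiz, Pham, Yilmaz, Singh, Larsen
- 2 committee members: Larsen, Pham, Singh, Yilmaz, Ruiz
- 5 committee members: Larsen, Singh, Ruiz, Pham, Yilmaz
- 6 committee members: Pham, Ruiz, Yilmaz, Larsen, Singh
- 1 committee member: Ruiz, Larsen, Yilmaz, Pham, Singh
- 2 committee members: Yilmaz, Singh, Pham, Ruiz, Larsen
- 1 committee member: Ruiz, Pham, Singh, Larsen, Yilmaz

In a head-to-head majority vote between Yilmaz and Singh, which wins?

Ballots ranking Yilmaz above Singh: 5 + 1 + 4 + 6 + 1 + 2 = 19.
Ballots ranking Singh above Yilmaz: 27 − 19 = 8.
Yilmaz wins the head-to-head 19–8.

Yilmaz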